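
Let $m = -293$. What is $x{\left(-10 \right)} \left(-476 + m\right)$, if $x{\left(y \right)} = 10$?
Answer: $-7690$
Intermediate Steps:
$x{\left(-10 \right)} \left(-476 + m\right) = 10 \left(-476 - 293\right) = 10 \left(-769\right) = -7690$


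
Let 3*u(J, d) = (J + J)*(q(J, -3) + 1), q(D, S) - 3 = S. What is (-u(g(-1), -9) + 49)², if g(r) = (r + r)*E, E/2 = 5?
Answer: 34969/9 ≈ 3885.4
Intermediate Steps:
E = 10 (E = 2*5 = 10)
q(D, S) = 3 + S
g(r) = 20*r (g(r) = (r + r)*10 = (2*r)*10 = 20*r)
u(J, d) = 2*J/3 (u(J, d) = ((J + J)*((3 - 3) + 1))/3 = ((2*J)*(0 + 1))/3 = ((2*J)*1)/3 = (2*J)/3 = 2*J/3)
(-u(g(-1), -9) + 49)² = (-2*20*(-1)/3 + 49)² = (-2*(-20)/3 + 49)² = (-1*(-40/3) + 49)² = (40/3 + 49)² = (187/3)² = 34969/9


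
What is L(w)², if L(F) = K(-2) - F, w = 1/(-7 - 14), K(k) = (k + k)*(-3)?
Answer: 64009/441 ≈ 145.15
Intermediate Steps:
K(k) = -6*k (K(k) = (2*k)*(-3) = -6*k)
w = -1/21 (w = 1/(-21) = -1/21 ≈ -0.047619)
L(F) = 12 - F (L(F) = -6*(-2) - F = 12 - F)
L(w)² = (12 - 1*(-1/21))² = (12 + 1/21)² = (253/21)² = 64009/441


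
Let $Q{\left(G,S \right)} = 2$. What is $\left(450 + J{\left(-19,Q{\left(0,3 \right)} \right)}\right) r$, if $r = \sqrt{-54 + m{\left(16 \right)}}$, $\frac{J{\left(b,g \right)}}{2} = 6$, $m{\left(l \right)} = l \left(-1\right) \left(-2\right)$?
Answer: $462 i \sqrt{22} \approx 2167.0 i$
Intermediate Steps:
$m{\left(l \right)} = 2 l$ ($m{\left(l \right)} = - l \left(-2\right) = 2 l$)
$J{\left(b,g \right)} = 12$ ($J{\left(b,g \right)} = 2 \cdot 6 = 12$)
$r = i \sqrt{22}$ ($r = \sqrt{-54 + 2 \cdot 16} = \sqrt{-54 + 32} = \sqrt{-22} = i \sqrt{22} \approx 4.6904 i$)
$\left(450 + J{\left(-19,Q{\left(0,3 \right)} \right)}\right) r = \left(450 + 12\right) i \sqrt{22} = 462 i \sqrt{22}$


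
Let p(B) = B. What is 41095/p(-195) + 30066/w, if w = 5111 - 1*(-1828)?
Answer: -6206563/30069 ≈ -206.41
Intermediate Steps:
w = 6939 (w = 5111 + 1828 = 6939)
41095/p(-195) + 30066/w = 41095/(-195) + 30066/6939 = 41095*(-1/195) + 30066*(1/6939) = -8219/39 + 10022/2313 = -6206563/30069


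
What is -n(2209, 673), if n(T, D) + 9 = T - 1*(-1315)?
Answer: -3515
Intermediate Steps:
n(T, D) = 1306 + T (n(T, D) = -9 + (T - 1*(-1315)) = -9 + (T + 1315) = -9 + (1315 + T) = 1306 + T)
-n(2209, 673) = -(1306 + 2209) = -1*3515 = -3515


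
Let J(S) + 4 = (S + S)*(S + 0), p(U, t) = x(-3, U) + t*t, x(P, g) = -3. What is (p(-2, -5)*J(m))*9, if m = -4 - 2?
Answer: 13464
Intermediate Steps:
m = -6
p(U, t) = -3 + t**2 (p(U, t) = -3 + t*t = -3 + t**2)
J(S) = -4 + 2*S**2 (J(S) = -4 + (S + S)*(S + 0) = -4 + (2*S)*S = -4 + 2*S**2)
(p(-2, -5)*J(m))*9 = ((-3 + (-5)**2)*(-4 + 2*(-6)**2))*9 = ((-3 + 25)*(-4 + 2*36))*9 = (22*(-4 + 72))*9 = (22*68)*9 = 1496*9 = 13464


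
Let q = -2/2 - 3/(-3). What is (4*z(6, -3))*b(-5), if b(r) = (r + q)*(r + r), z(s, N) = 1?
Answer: 200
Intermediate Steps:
q = 0 (q = -2*½ - 3*(-⅓) = -1 + 1 = 0)
b(r) = 2*r² (b(r) = (r + 0)*(r + r) = r*(2*r) = 2*r²)
(4*z(6, -3))*b(-5) = (4*1)*(2*(-5)²) = 4*(2*25) = 4*50 = 200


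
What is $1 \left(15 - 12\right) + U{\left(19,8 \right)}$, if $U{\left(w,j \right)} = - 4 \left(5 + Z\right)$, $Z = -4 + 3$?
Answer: $-13$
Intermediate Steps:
$Z = -1$
$U{\left(w,j \right)} = -16$ ($U{\left(w,j \right)} = - 4 \left(5 - 1\right) = \left(-4\right) 4 = -16$)
$1 \left(15 - 12\right) + U{\left(19,8 \right)} = 1 \left(15 - 12\right) - 16 = 1 \cdot 3 - 16 = 3 - 16 = -13$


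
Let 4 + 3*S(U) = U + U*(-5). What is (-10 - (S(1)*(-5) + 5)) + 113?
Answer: 254/3 ≈ 84.667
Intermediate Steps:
S(U) = -4/3 - 4*U/3 (S(U) = -4/3 + (U + U*(-5))/3 = -4/3 + (U - 5*U)/3 = -4/3 + (-4*U)/3 = -4/3 - 4*U/3)
(-10 - (S(1)*(-5) + 5)) + 113 = (-10 - ((-4/3 - 4/3*1)*(-5) + 5)) + 113 = (-10 - ((-4/3 - 4/3)*(-5) + 5)) + 113 = (-10 - (-8/3*(-5) + 5)) + 113 = (-10 - (40/3 + 5)) + 113 = (-10 - 1*55/3) + 113 = (-10 - 55/3) + 113 = -85/3 + 113 = 254/3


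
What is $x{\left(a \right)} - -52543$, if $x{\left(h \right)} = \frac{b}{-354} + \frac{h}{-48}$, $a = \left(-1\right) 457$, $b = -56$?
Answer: $\frac{49609729}{944} \approx 52553.0$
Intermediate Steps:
$a = -457$
$x{\left(h \right)} = \frac{28}{177} - \frac{h}{48}$ ($x{\left(h \right)} = - \frac{56}{-354} + \frac{h}{-48} = \left(-56\right) \left(- \frac{1}{354}\right) + h \left(- \frac{1}{48}\right) = \frac{28}{177} - \frac{h}{48}$)
$x{\left(a \right)} - -52543 = \left(\frac{28}{177} - - \frac{457}{48}\right) - -52543 = \left(\frac{28}{177} + \frac{457}{48}\right) + 52543 = \frac{9137}{944} + 52543 = \frac{49609729}{944}$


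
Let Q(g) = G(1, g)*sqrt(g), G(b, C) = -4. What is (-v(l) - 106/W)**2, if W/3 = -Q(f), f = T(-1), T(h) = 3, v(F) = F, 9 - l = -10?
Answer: 41797/108 + 1007*sqrt(3)/9 ≈ 580.81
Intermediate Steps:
l = 19 (l = 9 - 1*(-10) = 9 + 10 = 19)
f = 3
Q(g) = -4*sqrt(g)
W = 12*sqrt(3) (W = 3*(-(-4)*sqrt(3)) = 3*(4*sqrt(3)) = 12*sqrt(3) ≈ 20.785)
(-v(l) - 106/W)**2 = (-1*19 - 106*sqrt(3)/36)**2 = (-19 - 53*sqrt(3)/18)**2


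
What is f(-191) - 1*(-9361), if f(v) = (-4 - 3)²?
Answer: 9410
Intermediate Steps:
f(v) = 49 (f(v) = (-7)² = 49)
f(-191) - 1*(-9361) = 49 - 1*(-9361) = 49 + 9361 = 9410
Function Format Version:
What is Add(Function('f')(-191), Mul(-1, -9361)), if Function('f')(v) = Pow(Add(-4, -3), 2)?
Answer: 9410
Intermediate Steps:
Function('f')(v) = 49 (Function('f')(v) = Pow(-7, 2) = 49)
Add(Function('f')(-191), Mul(-1, -9361)) = Add(49, Mul(-1, -9361)) = Add(49, 9361) = 9410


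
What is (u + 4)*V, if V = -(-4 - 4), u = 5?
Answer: 72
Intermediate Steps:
V = 8 (V = -1*(-8) = 8)
(u + 4)*V = (5 + 4)*8 = 9*8 = 72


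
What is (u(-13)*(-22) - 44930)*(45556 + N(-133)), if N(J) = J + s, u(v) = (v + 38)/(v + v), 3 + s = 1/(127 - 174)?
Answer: -1246292649285/611 ≈ -2.0398e+9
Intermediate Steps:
s = -142/47 (s = -3 + 1/(127 - 174) = -3 + 1/(-47) = -3 - 1/47 = -142/47 ≈ -3.0213)
u(v) = (38 + v)/(2*v) (u(v) = (38 + v)/((2*v)) = (38 + v)*(1/(2*v)) = (38 + v)/(2*v))
N(J) = -142/47 + J (N(J) = J - 142/47 = -142/47 + J)
(u(-13)*(-22) - 44930)*(45556 + N(-133)) = (((½)*(38 - 13)/(-13))*(-22) - 44930)*(45556 + (-142/47 - 133)) = (((½)*(-1/13)*25)*(-22) - 44930)*(45556 - 6393/47) = (-25/26*(-22) - 44930)*(2134739/47) = (275/13 - 44930)*(2134739/47) = -583815/13*2134739/47 = -1246292649285/611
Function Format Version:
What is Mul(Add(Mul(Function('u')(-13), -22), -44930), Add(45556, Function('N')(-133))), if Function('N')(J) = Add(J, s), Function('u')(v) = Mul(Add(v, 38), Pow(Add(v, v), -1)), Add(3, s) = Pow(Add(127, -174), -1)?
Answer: Rational(-1246292649285, 611) ≈ -2.0398e+9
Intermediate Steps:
s = Rational(-142, 47) (s = Add(-3, Pow(Add(127, -174), -1)) = Add(-3, Pow(-47, -1)) = Add(-3, Rational(-1, 47)) = Rational(-142, 47) ≈ -3.0213)
Function('u')(v) = Mul(Rational(1, 2), Pow(v, -1), Add(38, v)) (Function('u')(v) = Mul(Add(38, v), Pow(Mul(2, v), -1)) = Mul(Add(38, v), Mul(Rational(1, 2), Pow(v, -1))) = Mul(Rational(1, 2), Pow(v, -1), Add(38, v)))
Function('N')(J) = Add(Rational(-142, 47), J) (Function('N')(J) = Add(J, Rational(-142, 47)) = Add(Rational(-142, 47), J))
Mul(Add(Mul(Function('u')(-13), -22), -44930), Add(45556, Function('N')(-133))) = Mul(Add(Mul(Mul(Rational(1, 2), Pow(-13, -1), Add(38, -13)), -22), -44930), Add(45556, Add(Rational(-142, 47), -133))) = Mul(Add(Mul(Mul(Rational(1, 2), Rational(-1, 13), 25), -22), -44930), Add(45556, Rational(-6393, 47))) = Mul(Add(Mul(Rational(-25, 26), -22), -44930), Rational(2134739, 47)) = Mul(Add(Rational(275, 13), -44930), Rational(2134739, 47)) = Mul(Rational(-583815, 13), Rational(2134739, 47)) = Rational(-1246292649285, 611)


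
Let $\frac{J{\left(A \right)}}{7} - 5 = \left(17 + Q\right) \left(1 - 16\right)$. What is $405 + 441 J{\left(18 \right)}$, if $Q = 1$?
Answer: $-817650$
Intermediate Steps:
$J{\left(A \right)} = -1855$ ($J{\left(A \right)} = 35 + 7 \left(17 + 1\right) \left(1 - 16\right) = 35 + 7 \cdot 18 \left(-15\right) = 35 + 7 \left(-270\right) = 35 - 1890 = -1855$)
$405 + 441 J{\left(18 \right)} = 405 + 441 \left(-1855\right) = 405 - 818055 = -817650$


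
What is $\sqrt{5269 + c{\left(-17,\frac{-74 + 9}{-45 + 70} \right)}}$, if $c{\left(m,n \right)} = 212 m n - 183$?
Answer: $\frac{\sqrt{361410}}{5} \approx 120.23$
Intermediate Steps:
$c{\left(m,n \right)} = -183 + 212 m n$ ($c{\left(m,n \right)} = 212 m n - 183 = -183 + 212 m n$)
$\sqrt{5269 + c{\left(-17,\frac{-74 + 9}{-45 + 70} \right)}} = \sqrt{5269 - \left(183 + 3604 \frac{-74 + 9}{-45 + 70}\right)} = \sqrt{5269 - \left(183 + 3604 \left(- \frac{65}{25}\right)\right)} = \sqrt{5269 - \left(183 + 3604 \left(\left(-65\right) \frac{1}{25}\right)\right)} = \sqrt{5269 - \left(183 + 3604 \left(- \frac{13}{5}\right)\right)} = \sqrt{5269 + \left(-183 + \frac{46852}{5}\right)} = \sqrt{5269 + \frac{45937}{5}} = \sqrt{\frac{72282}{5}} = \frac{\sqrt{361410}}{5}$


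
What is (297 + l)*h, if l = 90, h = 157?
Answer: 60759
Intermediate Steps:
(297 + l)*h = (297 + 90)*157 = 387*157 = 60759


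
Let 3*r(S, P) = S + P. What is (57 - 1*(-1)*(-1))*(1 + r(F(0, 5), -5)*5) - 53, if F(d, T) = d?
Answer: -1391/3 ≈ -463.67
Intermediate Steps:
r(S, P) = P/3 + S/3 (r(S, P) = (S + P)/3 = (P + S)/3 = P/3 + S/3)
(57 - 1*(-1)*(-1))*(1 + r(F(0, 5), -5)*5) - 53 = (57 - 1*(-1)*(-1))*(1 + ((⅓)*(-5) + (⅓)*0)*5) - 53 = (57 + 1*(-1))*(1 + (-5/3 + 0)*5) - 53 = (57 - 1)*(1 - 5/3*5) - 53 = 56*(1 - 25/3) - 53 = 56*(-22/3) - 53 = -1232/3 - 53 = -1391/3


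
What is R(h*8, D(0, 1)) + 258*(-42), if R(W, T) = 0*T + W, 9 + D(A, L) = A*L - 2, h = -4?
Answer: -10868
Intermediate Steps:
D(A, L) = -11 + A*L (D(A, L) = -9 + (A*L - 2) = -9 + (-2 + A*L) = -11 + A*L)
R(W, T) = W (R(W, T) = 0 + W = W)
R(h*8, D(0, 1)) + 258*(-42) = -4*8 + 258*(-42) = -32 - 10836 = -10868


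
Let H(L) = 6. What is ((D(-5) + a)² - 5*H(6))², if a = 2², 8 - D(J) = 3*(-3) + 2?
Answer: 109561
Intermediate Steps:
D(J) = 15 (D(J) = 8 - (3*(-3) + 2) = 8 - (-9 + 2) = 8 - 1*(-7) = 8 + 7 = 15)
a = 4
((D(-5) + a)² - 5*H(6))² = ((15 + 4)² - 5*6)² = (19² - 30)² = (361 - 30)² = 331² = 109561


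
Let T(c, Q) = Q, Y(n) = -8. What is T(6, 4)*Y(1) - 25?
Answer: -57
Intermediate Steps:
T(6, 4)*Y(1) - 25 = 4*(-8) - 25 = -32 - 25 = -57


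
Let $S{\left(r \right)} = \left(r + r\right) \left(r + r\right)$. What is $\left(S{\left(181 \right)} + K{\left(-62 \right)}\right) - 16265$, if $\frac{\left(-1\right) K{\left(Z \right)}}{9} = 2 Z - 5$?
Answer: $115940$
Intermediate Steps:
$S{\left(r \right)} = 4 r^{2}$ ($S{\left(r \right)} = 2 r 2 r = 4 r^{2}$)
$K{\left(Z \right)} = 45 - 18 Z$ ($K{\left(Z \right)} = - 9 \left(2 Z - 5\right) = - 9 \left(-5 + 2 Z\right) = 45 - 18 Z$)
$\left(S{\left(181 \right)} + K{\left(-62 \right)}\right) - 16265 = \left(4 \cdot 181^{2} + \left(45 - -1116\right)\right) - 16265 = \left(4 \cdot 32761 + \left(45 + 1116\right)\right) - 16265 = \left(131044 + 1161\right) - 16265 = 132205 - 16265 = 115940$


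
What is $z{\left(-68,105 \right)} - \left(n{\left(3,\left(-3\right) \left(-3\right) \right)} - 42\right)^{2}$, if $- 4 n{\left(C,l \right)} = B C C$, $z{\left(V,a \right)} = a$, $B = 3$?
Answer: $- \frac{36345}{16} \approx -2271.6$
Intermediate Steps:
$n{\left(C,l \right)} = - \frac{3 C^{2}}{4}$ ($n{\left(C,l \right)} = - \frac{3 C C}{4} = - \frac{3 C^{2}}{4}$)
$z{\left(-68,105 \right)} - \left(n{\left(3,\left(-3\right) \left(-3\right) \right)} - 42\right)^{2} = 105 - \left(- \frac{3 \cdot 3^{2}}{4} - 42\right)^{2} = 105 - \left(\left(- \frac{3}{4}\right) 9 - 42\right)^{2} = 105 - \left(- \frac{27}{4} - 42\right)^{2} = 105 - \left(- \frac{195}{4}\right)^{2} = 105 - \frac{38025}{16} = - \frac{36345}{16}$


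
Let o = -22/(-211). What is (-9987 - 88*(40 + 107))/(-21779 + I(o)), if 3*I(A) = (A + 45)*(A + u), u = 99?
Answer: 3061664649/2709858590 ≈ 1.1298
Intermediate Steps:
o = 22/211 (o = -22*(-1/211) = 22/211 ≈ 0.10427)
I(A) = (45 + A)*(99 + A)/3 (I(A) = ((A + 45)*(A + 99))/3 = ((45 + A)*(99 + A))/3 = (45 + A)*(99 + A)/3)
(-9987 - 88*(40 + 107))/(-21779 + I(o)) = (-9987 - 88*(40 + 107))/(-21779 + (1485 + 48*(22/211) + (22/211)**2/3)) = (-9987 - 88*147)/(-21779 + (1485 + 1056/211 + (1/3)*(484/44521))) = (-9987 - 12936)/(-21779 + (1485 + 1056/211 + 484/133563)) = -22923/(-21779 + 199009987/133563) = -22923/(-2709858590/133563) = -22923*(-133563/2709858590) = 3061664649/2709858590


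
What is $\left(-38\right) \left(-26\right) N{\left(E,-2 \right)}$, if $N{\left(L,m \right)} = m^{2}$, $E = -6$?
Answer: $3952$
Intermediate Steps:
$\left(-38\right) \left(-26\right) N{\left(E,-2 \right)} = \left(-38\right) \left(-26\right) \left(-2\right)^{2} = 988 \cdot 4 = 3952$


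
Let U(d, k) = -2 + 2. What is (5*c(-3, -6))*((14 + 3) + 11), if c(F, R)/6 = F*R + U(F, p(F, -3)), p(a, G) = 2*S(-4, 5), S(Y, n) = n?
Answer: 15120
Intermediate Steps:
p(a, G) = 10 (p(a, G) = 2*5 = 10)
U(d, k) = 0
c(F, R) = 6*F*R (c(F, R) = 6*(F*R + 0) = 6*(F*R) = 6*F*R)
(5*c(-3, -6))*((14 + 3) + 11) = (5*(6*(-3)*(-6)))*((14 + 3) + 11) = (5*108)*(17 + 11) = 540*28 = 15120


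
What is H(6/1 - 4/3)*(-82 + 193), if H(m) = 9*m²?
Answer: 21756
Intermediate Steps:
H(6/1 - 4/3)*(-82 + 193) = (9*(6/1 - 4/3)²)*(-82 + 193) = (9*(6*1 - 4*⅓)²)*111 = (9*(6 - 4/3)²)*111 = (9*(14/3)²)*111 = (9*(196/9))*111 = 196*111 = 21756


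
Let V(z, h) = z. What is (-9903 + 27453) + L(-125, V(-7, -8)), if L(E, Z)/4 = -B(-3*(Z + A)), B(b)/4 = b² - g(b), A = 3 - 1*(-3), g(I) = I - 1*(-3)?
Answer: 17502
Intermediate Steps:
g(I) = 3 + I (g(I) = I + 3 = 3 + I)
A = 6 (A = 3 + 3 = 6)
B(b) = -12 - 4*b + 4*b² (B(b) = 4*(b² - (3 + b)) = 4*(b² + (-3 - b)) = 4*(-3 + b² - b) = -12 - 4*b + 4*b²)
L(E, Z) = -240 - 48*Z - 16*(-18 - 3*Z)² (L(E, Z) = 4*(-(-12 - (-12)*(Z + 6) + 4*(-3*(Z + 6))²)) = 4*(-(-12 - (-12)*(6 + Z) + 4*(-3*(6 + Z))²)) = 4*(-(-12 - 4*(-18 - 3*Z) + 4*(-18 - 3*Z)²)) = 4*(-(-12 + (72 + 12*Z) + 4*(-18 - 3*Z)²)) = 4*(-(60 + 4*(-18 - 3*Z)² + 12*Z)) = 4*(-60 - 12*Z - 4*(-18 - 3*Z)²) = -240 - 48*Z - 16*(-18 - 3*Z)²)
(-9903 + 27453) + L(-125, V(-7, -8)) = (-9903 + 27453) + (-5424 - 1776*(-7) - 144*(-7)²) = 17550 + (-5424 + 12432 - 144*49) = 17550 + (-5424 + 12432 - 7056) = 17550 - 48 = 17502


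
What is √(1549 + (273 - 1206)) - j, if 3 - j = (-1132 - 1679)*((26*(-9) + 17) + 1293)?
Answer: -3024639 + 2*√154 ≈ -3.0246e+6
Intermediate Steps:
j = 3024639 (j = 3 - (-1132 - 1679)*((26*(-9) + 17) + 1293) = 3 - (-2811)*((-234 + 17) + 1293) = 3 - (-2811)*(-217 + 1293) = 3 - (-2811)*1076 = 3 - 1*(-3024636) = 3 + 3024636 = 3024639)
√(1549 + (273 - 1206)) - j = √(1549 + (273 - 1206)) - 1*3024639 = √(1549 - 933) - 3024639 = √616 - 3024639 = 2*√154 - 3024639 = -3024639 + 2*√154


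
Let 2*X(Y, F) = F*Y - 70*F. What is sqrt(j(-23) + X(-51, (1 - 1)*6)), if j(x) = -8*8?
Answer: 8*I ≈ 8.0*I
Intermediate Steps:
j(x) = -64
X(Y, F) = -35*F + F*Y/2 (X(Y, F) = (F*Y - 70*F)/2 = (-70*F + F*Y)/2 = -35*F + F*Y/2)
sqrt(j(-23) + X(-51, (1 - 1)*6)) = sqrt(-64 + ((1 - 1)*6)*(-70 - 51)/2) = sqrt(-64 + (1/2)*(0*6)*(-121)) = sqrt(-64 + (1/2)*0*(-121)) = sqrt(-64 + 0) = sqrt(-64) = 8*I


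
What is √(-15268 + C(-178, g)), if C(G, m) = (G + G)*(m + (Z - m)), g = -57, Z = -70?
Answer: 2*√2413 ≈ 98.245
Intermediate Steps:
C(G, m) = -140*G (C(G, m) = (G + G)*(m + (-70 - m)) = (2*G)*(-70) = -140*G)
√(-15268 + C(-178, g)) = √(-15268 - 140*(-178)) = √(-15268 + 24920) = √9652 = 2*√2413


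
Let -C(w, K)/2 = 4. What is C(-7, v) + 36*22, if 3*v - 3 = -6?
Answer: 784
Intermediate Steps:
v = -1 (v = 1 + (1/3)*(-6) = 1 - 2 = -1)
C(w, K) = -8 (C(w, K) = -2*4 = -8)
C(-7, v) + 36*22 = -8 + 36*22 = -8 + 792 = 784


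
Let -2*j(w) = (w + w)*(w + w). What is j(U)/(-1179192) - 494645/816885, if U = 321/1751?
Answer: -59611375654252409/98445639166032564 ≈ -0.60553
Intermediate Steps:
U = 321/1751 (U = 321*(1/1751) = 321/1751 ≈ 0.18332)
j(w) = -2*w² (j(w) = -(w + w)*(w + w)/2 = -2*w*2*w/2 = -2*w²)
j(U)/(-1179192) - 494645/816885 = -2*(321/1751)²/(-1179192) - 494645/816885 = -2*103041/3066001*(-1/1179192) - 494645*1/816885 = -206082/3066001*(-1/1179192) - 98929/163377 = 34347/602567308532 - 98929/163377 = -59611375654252409/98445639166032564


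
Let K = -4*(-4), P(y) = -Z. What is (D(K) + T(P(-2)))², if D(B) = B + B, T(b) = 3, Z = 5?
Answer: 1225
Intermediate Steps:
P(y) = -5 (P(y) = -1*5 = -5)
K = 16
D(B) = 2*B
(D(K) + T(P(-2)))² = (2*16 + 3)² = (32 + 3)² = 35² = 1225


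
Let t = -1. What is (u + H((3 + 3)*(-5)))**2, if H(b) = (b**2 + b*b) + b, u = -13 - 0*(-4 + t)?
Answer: 3087049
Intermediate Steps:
u = -13 (u = -13 - 0*(-4 - 1) = -13 - 0*(-5) = -13 - 1*0 = -13 + 0 = -13)
H(b) = b + 2*b**2 (H(b) = (b**2 + b**2) + b = 2*b**2 + b = b + 2*b**2)
(u + H((3 + 3)*(-5)))**2 = (-13 + ((3 + 3)*(-5))*(1 + 2*((3 + 3)*(-5))))**2 = (-13 + (6*(-5))*(1 + 2*(6*(-5))))**2 = (-13 - 30*(1 + 2*(-30)))**2 = (-13 - 30*(1 - 60))**2 = (-13 - 30*(-59))**2 = (-13 + 1770)**2 = 1757**2 = 3087049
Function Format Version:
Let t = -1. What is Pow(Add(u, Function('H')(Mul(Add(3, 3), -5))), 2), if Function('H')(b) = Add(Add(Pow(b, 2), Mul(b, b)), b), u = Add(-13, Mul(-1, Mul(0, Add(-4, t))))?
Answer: 3087049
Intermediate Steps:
u = -13 (u = Add(-13, Mul(-1, Mul(0, Add(-4, -1)))) = Add(-13, Mul(-1, Mul(0, -5))) = Add(-13, Mul(-1, 0)) = Add(-13, 0) = -13)
Function('H')(b) = Add(b, Mul(2, Pow(b, 2))) (Function('H')(b) = Add(Add(Pow(b, 2), Pow(b, 2)), b) = Add(Mul(2, Pow(b, 2)), b) = Add(b, Mul(2, Pow(b, 2))))
Pow(Add(u, Function('H')(Mul(Add(3, 3), -5))), 2) = Pow(Add(-13, Mul(Mul(Add(3, 3), -5), Add(1, Mul(2, Mul(Add(3, 3), -5))))), 2) = Pow(Add(-13, Mul(Mul(6, -5), Add(1, Mul(2, Mul(6, -5))))), 2) = Pow(Add(-13, Mul(-30, Add(1, Mul(2, -30)))), 2) = Pow(Add(-13, Mul(-30, Add(1, -60))), 2) = Pow(Add(-13, Mul(-30, -59)), 2) = Pow(Add(-13, 1770), 2) = Pow(1757, 2) = 3087049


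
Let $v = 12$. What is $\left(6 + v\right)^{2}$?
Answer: $324$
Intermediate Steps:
$\left(6 + v\right)^{2} = \left(6 + 12\right)^{2} = 18^{2} = 324$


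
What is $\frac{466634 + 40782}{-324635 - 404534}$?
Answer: $- \frac{72488}{104167} \approx -0.69588$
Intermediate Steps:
$\frac{466634 + 40782}{-324635 - 404534} = \frac{507416}{-729169} = 507416 \left(- \frac{1}{729169}\right) = - \frac{72488}{104167}$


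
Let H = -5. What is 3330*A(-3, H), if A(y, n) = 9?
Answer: 29970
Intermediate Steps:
3330*A(-3, H) = 3330*9 = 29970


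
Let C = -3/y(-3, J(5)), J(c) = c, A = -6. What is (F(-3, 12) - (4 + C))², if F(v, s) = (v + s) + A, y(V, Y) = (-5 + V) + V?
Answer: 196/121 ≈ 1.6198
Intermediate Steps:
y(V, Y) = -5 + 2*V
F(v, s) = -6 + s + v (F(v, s) = (v + s) - 6 = (s + v) - 6 = -6 + s + v)
C = 3/11 (C = -3/(-5 + 2*(-3)) = -3/(-5 - 6) = -3/(-11) = -3*(-1/11) = 3/11 ≈ 0.27273)
(F(-3, 12) - (4 + C))² = ((-6 + 12 - 3) - (4 + 3/11))² = (3 - 1*47/11)² = (3 - 47/11)² = (-14/11)² = 196/121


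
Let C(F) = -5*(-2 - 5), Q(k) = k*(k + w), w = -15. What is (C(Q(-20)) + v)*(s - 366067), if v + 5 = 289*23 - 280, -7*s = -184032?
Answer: -15214861489/7 ≈ -2.1736e+9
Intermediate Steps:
s = 184032/7 (s = -⅐*(-184032) = 184032/7 ≈ 26290.)
Q(k) = k*(-15 + k) (Q(k) = k*(k - 15) = k*(-15 + k))
C(F) = 35 (C(F) = -5*(-7) = 35)
v = 6362 (v = -5 + (289*23 - 280) = -5 + (6647 - 280) = -5 + 6367 = 6362)
(C(Q(-20)) + v)*(s - 366067) = (35 + 6362)*(184032/7 - 366067) = 6397*(-2378437/7) = -15214861489/7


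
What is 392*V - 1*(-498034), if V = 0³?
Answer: 498034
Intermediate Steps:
V = 0
392*V - 1*(-498034) = 392*0 - 1*(-498034) = 0 + 498034 = 498034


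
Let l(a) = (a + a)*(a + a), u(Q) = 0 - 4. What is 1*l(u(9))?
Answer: 64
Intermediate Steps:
u(Q) = -4
l(a) = 4*a**2 (l(a) = (2*a)*(2*a) = 4*a**2)
1*l(u(9)) = 1*(4*(-4)**2) = 1*(4*16) = 1*64 = 64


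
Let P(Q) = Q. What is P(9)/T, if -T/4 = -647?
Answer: 9/2588 ≈ 0.0034776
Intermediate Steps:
T = 2588 (T = -4*(-647) = 2588)
P(9)/T = 9/2588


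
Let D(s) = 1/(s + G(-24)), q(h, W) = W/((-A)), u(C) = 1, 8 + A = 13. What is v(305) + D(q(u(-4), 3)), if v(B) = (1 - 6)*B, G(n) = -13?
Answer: -103705/68 ≈ -1525.1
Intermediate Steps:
A = 5 (A = -8 + 13 = 5)
q(h, W) = -W/5 (q(h, W) = W/((-1*5)) = W/(-5) = W*(-⅕) = -W/5)
D(s) = 1/(-13 + s) (D(s) = 1/(s - 13) = 1/(-13 + s))
v(B) = -5*B
v(305) + D(q(u(-4), 3)) = -5*305 + 1/(-13 - ⅕*3) = -1525 + 1/(-13 - ⅗) = -1525 + 1/(-68/5) = -1525 - 5/68 = -103705/68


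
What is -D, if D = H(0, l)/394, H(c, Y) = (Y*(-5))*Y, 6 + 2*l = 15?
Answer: 405/1576 ≈ 0.25698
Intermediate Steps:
l = 9/2 (l = -3 + (1/2)*15 = -3 + 15/2 = 9/2 ≈ 4.5000)
H(c, Y) = -5*Y**2 (H(c, Y) = (-5*Y)*Y = -5*Y**2)
D = -405/1576 (D = -5*(9/2)**2/394 = -5*81/4*(1/394) = -405/4*1/394 = -405/1576 ≈ -0.25698)
-D = -1*(-405/1576) = 405/1576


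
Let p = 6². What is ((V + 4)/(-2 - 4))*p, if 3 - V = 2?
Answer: -30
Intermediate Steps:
V = 1 (V = 3 - 1*2 = 3 - 2 = 1)
p = 36
((V + 4)/(-2 - 4))*p = ((1 + 4)/(-2 - 4))*36 = (5/(-6))*36 = (5*(-⅙))*36 = -⅚*36 = -30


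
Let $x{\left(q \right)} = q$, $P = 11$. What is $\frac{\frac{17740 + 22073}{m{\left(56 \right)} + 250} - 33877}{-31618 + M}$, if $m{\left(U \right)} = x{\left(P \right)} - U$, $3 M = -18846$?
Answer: $\frac{1726243}{1942375} \approx 0.88873$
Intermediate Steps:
$M = -6282$ ($M = \frac{1}{3} \left(-18846\right) = -6282$)
$m{\left(U \right)} = 11 - U$
$\frac{\frac{17740 + 22073}{m{\left(56 \right)} + 250} - 33877}{-31618 + M} = \frac{\frac{17740 + 22073}{\left(11 - 56\right) + 250} - 33877}{-31618 - 6282} = \frac{\frac{39813}{\left(11 - 56\right) + 250} - 33877}{-37900} = \left(\frac{39813}{-45 + 250} - 33877\right) \left(- \frac{1}{37900}\right) = \left(\frac{39813}{205} - 33877\right) \left(- \frac{1}{37900}\right) = \left(- \frac{6904972}{205}\right) \left(- \frac{1}{37900}\right) = \frac{1726243}{1942375}$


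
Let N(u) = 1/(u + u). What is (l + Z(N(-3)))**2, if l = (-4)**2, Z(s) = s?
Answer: 9025/36 ≈ 250.69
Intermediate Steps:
N(u) = 1/(2*u)
l = 16
(l + Z(N(-3)))**2 = (16 + (1/2)/(-3))**2 = (16 + (1/2)*(-1/3))**2 = (16 - 1/6)**2 = (95/6)**2 = 9025/36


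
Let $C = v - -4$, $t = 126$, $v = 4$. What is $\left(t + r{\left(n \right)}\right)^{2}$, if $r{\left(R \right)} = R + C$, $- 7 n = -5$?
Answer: $\frac{889249}{49} \approx 18148.0$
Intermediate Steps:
$n = \frac{5}{7}$ ($n = \left(- \frac{1}{7}\right) \left(-5\right) = \frac{5}{7} \approx 0.71429$)
$C = 8$ ($C = 4 - -4 = 4 + 4 = 8$)
$r{\left(R \right)} = 8 + R$ ($r{\left(R \right)} = R + 8 = 8 + R$)
$\left(t + r{\left(n \right)}\right)^{2} = \left(126 + \left(8 + \frac{5}{7}\right)\right)^{2} = \left(126 + \frac{61}{7}\right)^{2} = \left(\frac{943}{7}\right)^{2} = \frac{889249}{49}$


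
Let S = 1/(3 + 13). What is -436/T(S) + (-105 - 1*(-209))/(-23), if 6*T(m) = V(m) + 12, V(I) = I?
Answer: -982760/4439 ≈ -221.39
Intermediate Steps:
S = 1/16 ≈ 0.062500
T(m) = 2 + m/6 (T(m) = (m + 12)/6 = (12 + m)/6 = 2 + m/6)
-436/T(S) + (-105 - 1*(-209))/(-23) = -436/(2 + (1/6)*(1/16)) + (-105 - 1*(-209))/(-23) = -436/(2 + 1/96) + (-105 + 209)*(-1/23) = -436/193/96 + 104*(-1/23) = -436*96/193 - 104/23 = -41856/193 - 104/23 = -982760/4439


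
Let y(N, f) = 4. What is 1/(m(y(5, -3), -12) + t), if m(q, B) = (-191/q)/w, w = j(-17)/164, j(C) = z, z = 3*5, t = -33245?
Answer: -15/506506 ≈ -2.9615e-5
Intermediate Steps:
z = 15
j(C) = 15
w = 15/164 ≈ 0.091463
m(q, B) = -31324/(15*q) (m(q, B) = (-191/q)/(15/164) = -191/q*(164/15) = -31324/(15*q))
1/(m(y(5, -3), -12) + t) = 1/(-31324/15/4 - 33245) = 1/(-31324/15*¼ - 33245) = 1/(-7831/15 - 33245) = 1/(-506506/15) = -15/506506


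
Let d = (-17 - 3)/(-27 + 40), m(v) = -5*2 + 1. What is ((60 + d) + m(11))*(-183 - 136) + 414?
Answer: -199735/13 ≈ -15364.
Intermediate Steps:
m(v) = -9 (m(v) = -10 + 1 = -9)
d = -20/13 ≈ -1.5385
((60 + d) + m(11))*(-183 - 136) + 414 = ((60 - 20/13) - 9)*(-183 - 136) + 414 = (760/13 - 9)*(-319) + 414 = (643/13)*(-319) + 414 = -205117/13 + 414 = -199735/13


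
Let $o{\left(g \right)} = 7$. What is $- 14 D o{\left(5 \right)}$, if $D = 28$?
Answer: $-2744$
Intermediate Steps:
$- 14 D o{\left(5 \right)} = \left(-14\right) 28 \cdot 7 = \left(-392\right) 7 = -2744$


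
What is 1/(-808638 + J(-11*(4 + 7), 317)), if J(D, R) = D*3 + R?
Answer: -1/808684 ≈ -1.2366e-6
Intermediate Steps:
J(D, R) = R + 3*D (J(D, R) = 3*D + R = R + 3*D)
1/(-808638 + J(-11*(4 + 7), 317)) = 1/(-808638 + (317 + 3*(-11*(4 + 7)))) = 1/(-808638 + (317 + 3*(-11*11))) = 1/(-808638 + (317 + 3*(-121))) = 1/(-808638 + (317 - 363)) = 1/(-808638 - 46) = 1/(-808684) = -1/808684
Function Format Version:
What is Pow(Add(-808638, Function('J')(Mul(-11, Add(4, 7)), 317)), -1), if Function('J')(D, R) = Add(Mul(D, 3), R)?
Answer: Rational(-1, 808684) ≈ -1.2366e-6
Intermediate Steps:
Function('J')(D, R) = Add(R, Mul(3, D)) (Function('J')(D, R) = Add(Mul(3, D), R) = Add(R, Mul(3, D)))
Pow(Add(-808638, Function('J')(Mul(-11, Add(4, 7)), 317)), -1) = Pow(Add(-808638, Add(317, Mul(3, Mul(-11, Add(4, 7))))), -1) = Pow(Add(-808638, Add(317, Mul(3, Mul(-11, 11)))), -1) = Pow(Add(-808638, Add(317, Mul(3, -121))), -1) = Pow(Add(-808638, Add(317, -363)), -1) = Pow(Add(-808638, -46), -1) = Pow(-808684, -1) = Rational(-1, 808684)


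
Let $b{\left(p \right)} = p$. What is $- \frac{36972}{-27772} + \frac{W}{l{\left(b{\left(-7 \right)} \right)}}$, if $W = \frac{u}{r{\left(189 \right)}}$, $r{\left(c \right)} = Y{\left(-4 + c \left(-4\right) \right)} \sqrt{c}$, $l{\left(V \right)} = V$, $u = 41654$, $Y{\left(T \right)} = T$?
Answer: $\frac{9243}{6943} + \frac{20827 \sqrt{21}}{167580} \approx 1.9008$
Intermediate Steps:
$r{\left(c \right)} = \sqrt{c} \left(-4 - 4 c\right)$ ($r{\left(c \right)} = \left(-4 + c \left(-4\right)\right) \sqrt{c} = \left(-4 - 4 c\right) \sqrt{c} = \sqrt{c} \left(-4 - 4 c\right)$)
$W = - \frac{20827 \sqrt{21}}{23940}$ ($W = \frac{41654}{4 \sqrt{189} \left(-1 - 189\right)} = \frac{41654}{4 \cdot 3 \sqrt{21} \left(-1 - 189\right)} = \frac{41654}{4 \cdot 3 \sqrt{21} \left(-190\right)} = \frac{41654}{\left(-2280\right) \sqrt{21}} = 41654 \left(- \frac{\sqrt{21}}{47880}\right) = - \frac{20827 \sqrt{21}}{23940} \approx -3.9867$)
$- \frac{36972}{-27772} + \frac{W}{l{\left(b{\left(-7 \right)} \right)}} = - \frac{36972}{-27772} + \frac{\left(- \frac{20827}{23940}\right) \sqrt{21}}{-7} = \left(-36972\right) \left(- \frac{1}{27772}\right) + - \frac{20827 \sqrt{21}}{23940} \left(- \frac{1}{7}\right) = \frac{9243}{6943} + \frac{20827 \sqrt{21}}{167580}$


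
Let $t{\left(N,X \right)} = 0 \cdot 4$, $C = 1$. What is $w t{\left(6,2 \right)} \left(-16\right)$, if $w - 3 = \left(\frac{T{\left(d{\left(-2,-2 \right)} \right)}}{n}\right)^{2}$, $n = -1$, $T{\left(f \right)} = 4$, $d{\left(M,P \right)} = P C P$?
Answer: $0$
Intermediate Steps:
$d{\left(M,P \right)} = P^{2}$ ($d{\left(M,P \right)} = P 1 P = P P = P^{2}$)
$t{\left(N,X \right)} = 0$
$w = 19$ ($w = 3 + \left(\frac{4}{-1}\right)^{2} = 3 + \left(4 \left(-1\right)\right)^{2} = 3 + \left(-4\right)^{2} = 3 + 16 = 19$)
$w t{\left(6,2 \right)} \left(-16\right) = 19 \cdot 0 \left(-16\right) = 0 \left(-16\right) = 0$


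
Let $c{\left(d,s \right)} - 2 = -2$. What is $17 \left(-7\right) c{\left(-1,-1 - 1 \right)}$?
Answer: $0$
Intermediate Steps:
$c{\left(d,s \right)} = 0$ ($c{\left(d,s \right)} = 2 - 2 = 0$)
$17 \left(-7\right) c{\left(-1,-1 - 1 \right)} = 17 \left(-7\right) 0 = \left(-119\right) 0 = 0$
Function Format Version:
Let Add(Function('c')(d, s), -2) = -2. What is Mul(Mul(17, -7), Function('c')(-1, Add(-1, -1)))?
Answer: 0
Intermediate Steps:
Function('c')(d, s) = 0 (Function('c')(d, s) = Add(2, -2) = 0)
Mul(Mul(17, -7), Function('c')(-1, Add(-1, -1))) = Mul(Mul(17, -7), 0) = Mul(-119, 0) = 0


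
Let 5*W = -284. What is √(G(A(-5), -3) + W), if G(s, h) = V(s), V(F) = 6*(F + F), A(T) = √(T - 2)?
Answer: 2*√(-355 + 75*I*√7)/5 ≈ 2.0336 + 7.8061*I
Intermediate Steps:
W = -284/5 (W = (⅕)*(-284) = -284/5 ≈ -56.800)
A(T) = √(-2 + T)
V(F) = 12*F (V(F) = 6*(2*F) = 12*F)
G(s, h) = 12*s
√(G(A(-5), -3) + W) = √(12*√(-2 - 5) - 284/5) = √(12*√(-7) - 284/5) = √(12*(I*√7) - 284/5) = √(12*I*√7 - 284/5) = √(-284/5 + 12*I*√7)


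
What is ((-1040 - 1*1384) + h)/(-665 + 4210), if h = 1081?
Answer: -1343/3545 ≈ -0.37884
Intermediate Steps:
((-1040 - 1*1384) + h)/(-665 + 4210) = ((-1040 - 1*1384) + 1081)/(-665 + 4210) = ((-1040 - 1384) + 1081)/3545 = (-2424 + 1081)*(1/3545) = -1343*1/3545 = -1343/3545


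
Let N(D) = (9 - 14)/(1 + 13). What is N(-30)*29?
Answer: -145/14 ≈ -10.357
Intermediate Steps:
N(D) = -5/14
N(-30)*29 = -5/14*29 = -145/14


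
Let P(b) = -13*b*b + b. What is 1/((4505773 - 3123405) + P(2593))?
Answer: -1/86022476 ≈ -1.1625e-8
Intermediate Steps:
P(b) = b - 13*b² (P(b) = -13*b² + b = b - 13*b²)
1/((4505773 - 3123405) + P(2593)) = 1/((4505773 - 3123405) + 2593*(1 - 13*2593)) = 1/(1382368 + 2593*(1 - 33709)) = 1/(1382368 + 2593*(-33708)) = 1/(1382368 - 87404844) = 1/(-86022476) = -1/86022476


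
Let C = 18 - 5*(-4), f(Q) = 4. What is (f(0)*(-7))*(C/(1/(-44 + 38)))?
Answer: 6384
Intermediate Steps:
C = 38 (C = 18 - 1*(-20) = 18 + 20 = 38)
(f(0)*(-7))*(C/(1/(-44 + 38))) = (4*(-7))*(38/(1/(-44 + 38))) = -1064/(1/(-6)) = -1064/(-⅙) = -1064*(-6) = -28*(-228) = 6384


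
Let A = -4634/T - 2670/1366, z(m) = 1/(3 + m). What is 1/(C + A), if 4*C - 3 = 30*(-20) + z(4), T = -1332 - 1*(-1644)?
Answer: -745836/123824783 ≈ -0.0060233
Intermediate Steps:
T = 312 (T = -1332 + 1644 = 312)
C = -2089/14 (C = 3/4 + (30*(-20) + 1/(3 + 4))/4 = 3/4 + (-600 + 1/7)/4 = 3/4 + (1/4)*(-4199/7) = 3/4 - 4199/28 = -2089/14 ≈ -149.21)
A = -1790771/106548 (A = -4634/312 - 2670/1366 = -4634*1/312 - 2670*1/1366 = -2317/156 - 1335/683 = -1790771/106548 ≈ -16.807)
1/(C + A) = 1/(-2089/14 - 1790771/106548) = 1/(-123824783/745836) = -745836/123824783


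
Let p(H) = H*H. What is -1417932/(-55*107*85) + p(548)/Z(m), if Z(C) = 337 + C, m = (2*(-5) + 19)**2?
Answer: 6855102908/9504275 ≈ 721.27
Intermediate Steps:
m = 81 (m = (-10 + 19)**2 = 9**2 = 81)
p(H) = H**2
-1417932/(-55*107*85) + p(548)/Z(m) = -1417932/(-55*107*85) + 548**2/(337 + 81) = -1417932/((-5885*85)) + 300304/418 = -1417932/(-500225) + 300304*(1/418) = -1417932*(-1/500225) + 150152/209 = 1417932/500225 + 150152/209 = 6855102908/9504275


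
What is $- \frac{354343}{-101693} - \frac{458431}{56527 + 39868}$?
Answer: $- \frac{12462330198}{9802696735} \approx -1.2713$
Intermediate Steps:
$- \frac{354343}{-101693} - \frac{458431}{56527 + 39868} = \left(-354343\right) \left(- \frac{1}{101693}\right) - \frac{458431}{96395} = \frac{354343}{101693} - \frac{458431}{96395} = - \frac{12462330198}{9802696735}$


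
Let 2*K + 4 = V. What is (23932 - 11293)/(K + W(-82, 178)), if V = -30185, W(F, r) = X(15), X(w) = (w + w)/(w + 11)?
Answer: -109538/130809 ≈ -0.83739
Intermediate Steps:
X(w) = 2*w/(11 + w) (X(w) = (2*w)/(11 + w) = 2*w/(11 + w))
W(F, r) = 15/13 (W(F, r) = 2*15/(11 + 15) = 2*15/26 = 2*15*(1/26) = 15/13)
K = -30189/2 (K = -2 + (1/2)*(-30185) = -2 - 30185/2 = -30189/2 ≈ -15095.)
(23932 - 11293)/(K + W(-82, 178)) = (23932 - 11293)/(-30189/2 + 15/13) = 12639/(-392427/26) = 12639*(-26/392427) = -109538/130809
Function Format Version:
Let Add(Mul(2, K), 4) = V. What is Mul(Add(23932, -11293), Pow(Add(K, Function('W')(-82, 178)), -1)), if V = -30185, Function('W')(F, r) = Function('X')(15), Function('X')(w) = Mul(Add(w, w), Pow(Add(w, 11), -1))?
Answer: Rational(-109538, 130809) ≈ -0.83739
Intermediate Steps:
Function('X')(w) = Mul(2, w, Pow(Add(11, w), -1)) (Function('X')(w) = Mul(Mul(2, w), Pow(Add(11, w), -1)) = Mul(2, w, Pow(Add(11, w), -1)))
Function('W')(F, r) = Rational(15, 13) (Function('W')(F, r) = Mul(2, 15, Pow(Add(11, 15), -1)) = Mul(2, 15, Pow(26, -1)) = Mul(2, 15, Rational(1, 26)) = Rational(15, 13))
K = Rational(-30189, 2) (K = Add(-2, Mul(Rational(1, 2), -30185)) = Add(-2, Rational(-30185, 2)) = Rational(-30189, 2) ≈ -15095.)
Mul(Add(23932, -11293), Pow(Add(K, Function('W')(-82, 178)), -1)) = Mul(Add(23932, -11293), Pow(Add(Rational(-30189, 2), Rational(15, 13)), -1)) = Mul(12639, Pow(Rational(-392427, 26), -1)) = Mul(12639, Rational(-26, 392427)) = Rational(-109538, 130809)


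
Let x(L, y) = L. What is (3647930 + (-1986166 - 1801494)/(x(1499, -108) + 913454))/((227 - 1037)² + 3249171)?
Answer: 3337680709630/3573139417263 ≈ 0.93410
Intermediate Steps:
(3647930 + (-1986166 - 1801494)/(x(1499, -108) + 913454))/((227 - 1037)² + 3249171) = (3647930 + (-1986166 - 1801494)/(1499 + 913454))/((227 - 1037)² + 3249171) = (3647930 - 3787660/914953)/((-810)² + 3249171) = (3647930 - 3787660*1/914953)/(656100 + 3249171) = (3647930 - 3787660/914953)/3905271 = (3337680709630/914953)*(1/3905271) = 3337680709630/3573139417263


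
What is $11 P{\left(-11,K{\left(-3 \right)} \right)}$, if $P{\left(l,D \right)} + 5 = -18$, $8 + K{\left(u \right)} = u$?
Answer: $-253$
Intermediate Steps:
$K{\left(u \right)} = -8 + u$
$P{\left(l,D \right)} = -23$ ($P{\left(l,D \right)} = -5 - 18 = -23$)
$11 P{\left(-11,K{\left(-3 \right)} \right)} = 11 \left(-23\right) = -253$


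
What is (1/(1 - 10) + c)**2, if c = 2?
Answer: 289/81 ≈ 3.5679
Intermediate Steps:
(1/(1 - 10) + c)**2 = (1/(1 - 10) + 2)**2 = (1/(-9) + 2)**2 = (-1/9 + 2)**2 = (17/9)**2 = 289/81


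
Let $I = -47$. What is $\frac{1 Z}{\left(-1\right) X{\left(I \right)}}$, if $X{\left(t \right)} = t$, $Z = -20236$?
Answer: $- \frac{20236}{47} \approx -430.55$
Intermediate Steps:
$\frac{1 Z}{\left(-1\right) X{\left(I \right)}} = \frac{1 \left(-20236\right)}{\left(-1\right) \left(-47\right)} = - \frac{20236}{47}$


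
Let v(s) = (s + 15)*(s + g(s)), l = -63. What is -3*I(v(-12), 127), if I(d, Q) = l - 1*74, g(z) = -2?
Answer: 411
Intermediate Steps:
v(s) = (-2 + s)*(15 + s) (v(s) = (s + 15)*(s - 2) = (15 + s)*(-2 + s) = (-2 + s)*(15 + s))
I(d, Q) = -137 (I(d, Q) = -63 - 1*74 = -63 - 74 = -137)
-3*I(v(-12), 127) = -3*(-137) = 411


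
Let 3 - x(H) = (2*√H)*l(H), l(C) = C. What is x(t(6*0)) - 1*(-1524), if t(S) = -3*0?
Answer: 1527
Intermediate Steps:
t(S) = 0
x(H) = 3 - 2*H^(3/2) (x(H) = 3 - 2*√H*H = 3 - 2*H^(3/2))
x(t(6*0)) - 1*(-1524) = (3 - 2*0^(3/2)) - 1*(-1524) = (3 - 2*0) + 1524 = (3 + 0) + 1524 = 3 + 1524 = 1527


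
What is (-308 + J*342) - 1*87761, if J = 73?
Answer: -63103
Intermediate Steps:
(-308 + J*342) - 1*87761 = (-308 + 73*342) - 1*87761 = (-308 + 24966) - 87761 = 24658 - 87761 = -63103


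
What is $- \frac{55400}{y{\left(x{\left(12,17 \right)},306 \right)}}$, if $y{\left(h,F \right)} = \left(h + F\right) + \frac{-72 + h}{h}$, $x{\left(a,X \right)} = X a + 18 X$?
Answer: $- \frac{4709000}{69433} \approx -67.821$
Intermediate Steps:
$x{\left(a,X \right)} = 18 X + X a$
$y{\left(h,F \right)} = F + h + \frac{-72 + h}{h}$ ($y{\left(h,F \right)} = \left(F + h\right) + \frac{-72 + h}{h} = F + h + \frac{-72 + h}{h}$)
$- \frac{55400}{y{\left(x{\left(12,17 \right)},306 \right)}} = - \frac{55400}{1 + 306 + 17 \left(18 + 12\right) - \frac{72}{17 \left(18 + 12\right)}} = - \frac{55400}{1 + 306 + 17 \cdot 30 - \frac{72}{17 \cdot 30}} = - \frac{55400}{1 + 306 + 510 - \frac{72}{510}} = - \frac{55400}{1 + 306 + 510 - \frac{12}{85}} = - \frac{55400}{\frac{69433}{85}} = \left(-55400\right) \frac{85}{69433} = - \frac{4709000}{69433}$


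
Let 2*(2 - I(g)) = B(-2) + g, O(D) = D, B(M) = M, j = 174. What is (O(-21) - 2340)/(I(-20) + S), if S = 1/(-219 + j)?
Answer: -106245/584 ≈ -181.93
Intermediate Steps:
I(g) = 3 - g/2 (I(g) = 2 - (-2 + g)/2 = 2 + (1 - g/2) = 3 - g/2)
S = -1/45 (S = 1/(-219 + 174) = 1/(-45) = -1/45 ≈ -0.022222)
(O(-21) - 2340)/(I(-20) + S) = (-21 - 2340)/((3 - 1/2*(-20)) - 1/45) = -2361/((3 + 10) - 1/45) = -2361/(13 - 1/45) = -2361/584/45 = -2361*45/584 = -106245/584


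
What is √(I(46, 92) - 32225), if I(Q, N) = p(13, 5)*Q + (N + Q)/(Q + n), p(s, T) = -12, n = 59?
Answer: 3*I*√4461135/35 ≈ 181.04*I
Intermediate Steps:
I(Q, N) = -12*Q + (N + Q)/(59 + Q) (I(Q, N) = -12*Q + (N + Q)/(Q + 59) = -12*Q + (N + Q)/(59 + Q))
√(I(46, 92) - 32225) = √((92 - 707*46 - 12*46²)/(59 + 46) - 32225) = √((92 - 32522 - 12*2116)/105 - 32225) = √((92 - 32522 - 25392)/105 - 32225) = √((1/105)*(-57822) - 32225) = √(-19274/35 - 32225) = √(-1147149/35) = 3*I*√4461135/35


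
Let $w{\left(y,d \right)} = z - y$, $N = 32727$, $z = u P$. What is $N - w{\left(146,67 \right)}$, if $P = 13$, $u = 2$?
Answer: $32847$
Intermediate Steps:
$z = 26$ ($z = 2 \cdot 13 = 26$)
$w{\left(y,d \right)} = 26 - y$
$N - w{\left(146,67 \right)} = 32727 - \left(26 - 146\right) = 32727 - -120 = 32727 + 120 = 32847$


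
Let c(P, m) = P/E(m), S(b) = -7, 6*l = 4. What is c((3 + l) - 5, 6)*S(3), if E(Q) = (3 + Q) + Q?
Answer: 28/45 ≈ 0.62222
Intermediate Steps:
E(Q) = 3 + 2*Q
l = ⅔ (l = (⅙)*4 = ⅔ ≈ 0.66667)
c(P, m) = P/(3 + 2*m)
c((3 + l) - 5, 6)*S(3) = (((3 + ⅔) - 5)/(3 + 2*6))*(-7) = ((11/3 - 5)/(3 + 12))*(-7) = -4/3/15*(-7) = -4/3*1/15*(-7) = -4/45*(-7) = 28/45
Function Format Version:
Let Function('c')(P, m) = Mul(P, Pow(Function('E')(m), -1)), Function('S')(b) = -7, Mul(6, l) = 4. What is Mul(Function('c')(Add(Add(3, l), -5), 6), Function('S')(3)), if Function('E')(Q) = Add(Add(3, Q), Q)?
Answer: Rational(28, 45) ≈ 0.62222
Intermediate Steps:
Function('E')(Q) = Add(3, Mul(2, Q))
l = Rational(2, 3) (l = Mul(Rational(1, 6), 4) = Rational(2, 3) ≈ 0.66667)
Function('c')(P, m) = Mul(P, Pow(Add(3, Mul(2, m)), -1))
Mul(Function('c')(Add(Add(3, l), -5), 6), Function('S')(3)) = Mul(Mul(Add(Add(3, Rational(2, 3)), -5), Pow(Add(3, Mul(2, 6)), -1)), -7) = Mul(Mul(Add(Rational(11, 3), -5), Pow(Add(3, 12), -1)), -7) = Mul(Mul(Rational(-4, 3), Pow(15, -1)), -7) = Mul(Mul(Rational(-4, 3), Rational(1, 15)), -7) = Mul(Rational(-4, 45), -7) = Rational(28, 45)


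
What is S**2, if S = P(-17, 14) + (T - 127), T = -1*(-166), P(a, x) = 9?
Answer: 2304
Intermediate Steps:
T = 166
S = 48 (S = 9 + (166 - 127) = 9 + 39 = 48)
S**2 = 48**2 = 2304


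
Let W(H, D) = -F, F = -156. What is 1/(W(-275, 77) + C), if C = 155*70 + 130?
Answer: 1/11136 ≈ 8.9799e-5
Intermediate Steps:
C = 10980 (C = 10850 + 130 = 10980)
W(H, D) = 156 (W(H, D) = -1*(-156) = 156)
1/(W(-275, 77) + C) = 1/(156 + 10980) = 1/11136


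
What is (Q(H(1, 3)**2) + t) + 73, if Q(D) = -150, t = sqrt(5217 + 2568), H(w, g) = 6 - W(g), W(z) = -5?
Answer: -77 + 3*sqrt(865) ≈ 11.233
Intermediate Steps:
H(w, g) = 11 (H(w, g) = 6 - 1*(-5) = 6 + 5 = 11)
t = 3*sqrt(865) (t = sqrt(7785) = 3*sqrt(865) ≈ 88.233)
(Q(H(1, 3)**2) + t) + 73 = (-150 + 3*sqrt(865)) + 73 = -77 + 3*sqrt(865)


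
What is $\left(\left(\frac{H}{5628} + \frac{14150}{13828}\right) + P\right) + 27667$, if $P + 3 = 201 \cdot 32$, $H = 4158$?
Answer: $\frac{7897689558}{231619} \approx 34098.0$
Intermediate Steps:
$P = 6429$ ($P = -3 + 201 \cdot 32 = -3 + 6432 = 6429$)
$\left(\left(\frac{H}{5628} + \frac{14150}{13828}\right) + P\right) + 27667 = \left(\left(\frac{4158}{5628} + \frac{14150}{13828}\right) + 6429\right) + 27667 = \left(\left(4158 \cdot \frac{1}{5628} + 14150 \cdot \frac{1}{13828}\right) + 6429\right) + 27667 = \left(\left(\frac{99}{134} + \frac{7075}{6914}\right) + 6429\right) + 27667 = \left(\frac{408134}{231619} + 6429\right) + 27667 = \frac{1489486685}{231619} + 27667 = \frac{7897689558}{231619}$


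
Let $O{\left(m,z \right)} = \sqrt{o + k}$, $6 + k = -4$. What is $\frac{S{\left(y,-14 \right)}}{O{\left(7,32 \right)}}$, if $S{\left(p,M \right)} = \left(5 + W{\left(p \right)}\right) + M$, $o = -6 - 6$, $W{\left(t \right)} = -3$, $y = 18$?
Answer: $\frac{6 i \sqrt{22}}{11} \approx 2.5584 i$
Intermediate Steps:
$o = -12$
$k = -10$ ($k = -6 - 4 = -10$)
$O{\left(m,z \right)} = i \sqrt{22}$ ($O{\left(m,z \right)} = \sqrt{-12 - 10} = \sqrt{-22} = i \sqrt{22}$)
$S{\left(p,M \right)} = 2 + M$ ($S{\left(p,M \right)} = \left(5 - 3\right) + M = 2 + M$)
$\frac{S{\left(y,-14 \right)}}{O{\left(7,32 \right)}} = \frac{2 - 14}{i \sqrt{22}} = - 12 \left(- \frac{i \sqrt{22}}{22}\right) = \frac{6 i \sqrt{22}}{11}$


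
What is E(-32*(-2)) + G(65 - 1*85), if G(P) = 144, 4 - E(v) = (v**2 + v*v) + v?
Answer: -8108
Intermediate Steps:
E(v) = 4 - v - 2*v**2 (E(v) = 4 - ((v**2 + v*v) + v) = 4 - ((v**2 + v**2) + v) = 4 - (2*v**2 + v) = 4 - (v + 2*v**2) = 4 + (-v - 2*v**2) = 4 - v - 2*v**2)
E(-32*(-2)) + G(65 - 1*85) = (4 - (-32)*(-2) - 2*(-32*(-2))**2) + 144 = (4 - 1*64 - 2*64**2) + 144 = (4 - 64 - 2*4096) + 144 = (4 - 64 - 8192) + 144 = -8252 + 144 = -8108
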